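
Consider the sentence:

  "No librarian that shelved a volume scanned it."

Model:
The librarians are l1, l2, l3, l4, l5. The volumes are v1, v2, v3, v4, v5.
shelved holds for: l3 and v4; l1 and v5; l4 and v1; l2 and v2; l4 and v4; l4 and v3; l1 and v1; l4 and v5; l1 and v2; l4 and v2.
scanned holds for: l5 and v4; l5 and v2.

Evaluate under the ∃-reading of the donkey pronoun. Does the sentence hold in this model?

"it" takes "a volume" as antecedent — a donkey pronoun bound across the clause boundary.
Truth condition: for no (l,v) with shelved(l,v) does scanned(l,v) hold.
Restrictor pairs — does the scope hold? (l1,v1):fails  (l1,v2):fails  (l1,v5):fails  (l2,v2):fails  (l3,v4):fails  (l4,v1):fails  (l4,v2):fails  (l4,v3):fails  (l4,v4):fails  (l4,v5):fails
Scope holds for no restrictor pair, so the sentence is true.

True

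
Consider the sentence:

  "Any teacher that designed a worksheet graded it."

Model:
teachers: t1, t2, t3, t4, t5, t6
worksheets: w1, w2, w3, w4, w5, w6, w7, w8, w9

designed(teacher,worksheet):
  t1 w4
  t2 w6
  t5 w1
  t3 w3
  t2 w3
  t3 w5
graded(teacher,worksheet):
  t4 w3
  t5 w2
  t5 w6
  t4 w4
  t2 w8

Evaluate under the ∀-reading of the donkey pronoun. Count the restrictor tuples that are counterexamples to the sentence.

"it" takes "a worksheet" as antecedent — a donkey pronoun bound across the clause boundary.
Strong reading: for every (t,w) with designed(t,w), graded(t,w).
Restrictor pairs: (t1,w4) ✗  (t2,w3) ✗  (t2,w6) ✗  (t3,w3) ✗  (t3,w5) ✗  (t5,w1) ✗
Counterexamples (restrictor pairs failing the scope): 6.

6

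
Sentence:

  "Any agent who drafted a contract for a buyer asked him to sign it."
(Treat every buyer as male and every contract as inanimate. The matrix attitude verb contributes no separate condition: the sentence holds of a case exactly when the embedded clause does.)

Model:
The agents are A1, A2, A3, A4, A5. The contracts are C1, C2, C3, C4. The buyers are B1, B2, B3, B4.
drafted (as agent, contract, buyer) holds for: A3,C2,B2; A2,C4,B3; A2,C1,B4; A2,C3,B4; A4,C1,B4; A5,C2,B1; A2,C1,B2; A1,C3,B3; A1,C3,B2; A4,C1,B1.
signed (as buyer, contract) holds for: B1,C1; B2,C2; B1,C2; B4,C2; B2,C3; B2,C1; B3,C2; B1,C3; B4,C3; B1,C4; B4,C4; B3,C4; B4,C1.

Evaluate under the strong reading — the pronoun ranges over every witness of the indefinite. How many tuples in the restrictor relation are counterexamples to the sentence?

"him" takes "a buyer" as antecedent and "it" takes "a contract"; both are donkey pronouns co-varying with the restrictor.
Strong reading: for every (a,c,b) with drafted(a,c,b), signed(b,c).
Restrictor triples: (A1,C3,B2)→signed(B2,C3) ✓  (A1,C3,B3)→signed(B3,C3) ✗  (A2,C1,B2)→signed(B2,C1) ✓  (A2,C1,B4)→signed(B4,C1) ✓  (A2,C3,B4)→signed(B4,C3) ✓  (A2,C4,B3)→signed(B3,C4) ✓  (A3,C2,B2)→signed(B2,C2) ✓  (A4,C1,B1)→signed(B1,C1) ✓  (A4,C1,B4)→signed(B4,C1) ✓  (A5,C2,B1)→signed(B1,C2) ✓
Counterexamples (restrictor triples failing the scope): 1.

1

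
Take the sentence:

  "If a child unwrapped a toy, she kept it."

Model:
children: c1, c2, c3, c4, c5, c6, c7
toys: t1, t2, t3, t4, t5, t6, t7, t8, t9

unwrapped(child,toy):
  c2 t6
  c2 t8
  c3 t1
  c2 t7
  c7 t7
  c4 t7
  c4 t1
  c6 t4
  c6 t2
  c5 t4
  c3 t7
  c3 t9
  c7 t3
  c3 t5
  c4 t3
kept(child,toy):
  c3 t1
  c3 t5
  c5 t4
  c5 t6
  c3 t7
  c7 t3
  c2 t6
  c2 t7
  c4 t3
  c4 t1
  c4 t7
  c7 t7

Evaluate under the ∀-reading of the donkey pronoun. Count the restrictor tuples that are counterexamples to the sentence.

"it" takes "a toy" as antecedent — a donkey pronoun bound across the clause boundary.
Strong reading: for every (c,t) with unwrapped(c,t), kept(c,t).
Restrictor pairs: (c2,t6) ✓  (c2,t7) ✓  (c2,t8) ✗  (c3,t1) ✓  (c3,t5) ✓  (c3,t7) ✓  (c3,t9) ✗  (c4,t1) ✓  (c4,t3) ✓  (c4,t7) ✓  (c5,t4) ✓  (c6,t2) ✗  (c6,t4) ✗  (c7,t3) ✓  (c7,t7) ✓
Counterexamples (restrictor pairs failing the scope): 4.

4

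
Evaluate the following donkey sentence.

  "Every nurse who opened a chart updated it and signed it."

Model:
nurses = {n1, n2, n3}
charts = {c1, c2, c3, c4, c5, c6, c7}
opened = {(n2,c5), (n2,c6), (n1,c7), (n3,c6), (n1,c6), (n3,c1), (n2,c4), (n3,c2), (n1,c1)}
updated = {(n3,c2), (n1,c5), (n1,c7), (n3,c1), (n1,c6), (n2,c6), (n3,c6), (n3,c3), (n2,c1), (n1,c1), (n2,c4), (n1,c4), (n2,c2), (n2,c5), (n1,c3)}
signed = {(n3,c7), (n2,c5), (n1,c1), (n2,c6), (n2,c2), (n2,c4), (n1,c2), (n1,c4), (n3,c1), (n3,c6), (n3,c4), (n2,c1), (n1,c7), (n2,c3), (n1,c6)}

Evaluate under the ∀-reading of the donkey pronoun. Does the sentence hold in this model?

False

"it" takes "a chart" as antecedent — a donkey pronoun bound across the clause boundary.
Strong reading: for every (n,c) with opened(n,c), updated(n,c) ∧ signed(n,c).
Restrictor pairs: (n1,c1) ✓  (n1,c6) ✓  (n1,c7) ✓  (n2,c4) ✓  (n2,c5) ✓  (n2,c6) ✓  (n3,c1) ✓  (n3,c2) ✗  (n3,c6) ✓
Counterexample: (n3,c2) is in opened but fails the scope.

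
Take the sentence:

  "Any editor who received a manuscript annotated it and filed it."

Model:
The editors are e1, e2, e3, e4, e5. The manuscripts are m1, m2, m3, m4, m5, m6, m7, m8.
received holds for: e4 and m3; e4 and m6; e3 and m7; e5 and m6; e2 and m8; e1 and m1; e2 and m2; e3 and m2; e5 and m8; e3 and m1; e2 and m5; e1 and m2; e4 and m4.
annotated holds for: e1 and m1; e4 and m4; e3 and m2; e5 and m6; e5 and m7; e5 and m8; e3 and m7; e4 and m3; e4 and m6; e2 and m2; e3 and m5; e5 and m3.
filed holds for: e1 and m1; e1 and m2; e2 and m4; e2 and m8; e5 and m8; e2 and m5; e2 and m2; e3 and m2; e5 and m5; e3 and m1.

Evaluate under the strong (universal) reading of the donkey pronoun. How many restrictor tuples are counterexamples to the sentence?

"it" takes "a manuscript" as antecedent — a donkey pronoun bound across the clause boundary.
Strong reading: for every (e,m) with received(e,m), annotated(e,m) ∧ filed(e,m).
Restrictor pairs: (e1,m1) ✓  (e1,m2) ✗  (e2,m2) ✓  (e2,m5) ✗  (e2,m8) ✗  (e3,m1) ✗  (e3,m2) ✓  (e3,m7) ✗  (e4,m3) ✗  (e4,m4) ✗  (e4,m6) ✗  (e5,m6) ✗  (e5,m8) ✓
Counterexamples (restrictor pairs failing the scope): 9.

9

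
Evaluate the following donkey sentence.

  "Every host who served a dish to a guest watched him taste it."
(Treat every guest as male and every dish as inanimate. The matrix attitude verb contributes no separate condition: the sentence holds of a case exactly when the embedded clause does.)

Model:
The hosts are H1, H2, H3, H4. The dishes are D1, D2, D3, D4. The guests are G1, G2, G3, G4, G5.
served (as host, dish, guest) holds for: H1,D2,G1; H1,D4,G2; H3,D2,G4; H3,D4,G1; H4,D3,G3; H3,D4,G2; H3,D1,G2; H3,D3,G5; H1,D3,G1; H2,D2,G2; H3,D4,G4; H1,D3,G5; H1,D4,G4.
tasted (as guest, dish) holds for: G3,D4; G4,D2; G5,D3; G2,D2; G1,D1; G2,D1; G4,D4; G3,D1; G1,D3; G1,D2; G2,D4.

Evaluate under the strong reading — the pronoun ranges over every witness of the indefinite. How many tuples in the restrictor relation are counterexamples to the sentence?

"him" takes "a guest" as antecedent and "it" takes "a dish"; both are donkey pronouns co-varying with the restrictor.
Strong reading: for every (h,d,g) with served(h,d,g), tasted(g,d).
Restrictor triples: (H1,D2,G1)→tasted(G1,D2) ✓  (H1,D3,G1)→tasted(G1,D3) ✓  (H1,D3,G5)→tasted(G5,D3) ✓  (H1,D4,G2)→tasted(G2,D4) ✓  (H1,D4,G4)→tasted(G4,D4) ✓  (H2,D2,G2)→tasted(G2,D2) ✓  (H3,D1,G2)→tasted(G2,D1) ✓  (H3,D2,G4)→tasted(G4,D2) ✓  (H3,D3,G5)→tasted(G5,D3) ✓  (H3,D4,G1)→tasted(G1,D4) ✗  (H3,D4,G2)→tasted(G2,D4) ✓  (H3,D4,G4)→tasted(G4,D4) ✓  (H4,D3,G3)→tasted(G3,D3) ✗
Counterexamples (restrictor triples failing the scope): 2.

2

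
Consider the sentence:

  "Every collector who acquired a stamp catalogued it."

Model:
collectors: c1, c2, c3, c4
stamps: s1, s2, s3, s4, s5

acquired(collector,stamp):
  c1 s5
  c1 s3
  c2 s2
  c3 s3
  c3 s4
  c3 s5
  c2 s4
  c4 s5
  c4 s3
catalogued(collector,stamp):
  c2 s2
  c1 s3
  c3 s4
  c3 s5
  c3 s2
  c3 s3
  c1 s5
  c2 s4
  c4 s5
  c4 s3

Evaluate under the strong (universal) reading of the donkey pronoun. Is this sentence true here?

"it" takes "a stamp" as antecedent — a donkey pronoun bound across the clause boundary.
Strong reading: for every (c,s) with acquired(c,s), catalogued(c,s).
Restrictor pairs: (c1,s3) ✓  (c1,s5) ✓  (c2,s2) ✓  (c2,s4) ✓  (c3,s3) ✓  (c3,s4) ✓  (c3,s5) ✓  (c4,s3) ✓  (c4,s5) ✓
Every restrictor pair satisfies the scope.

True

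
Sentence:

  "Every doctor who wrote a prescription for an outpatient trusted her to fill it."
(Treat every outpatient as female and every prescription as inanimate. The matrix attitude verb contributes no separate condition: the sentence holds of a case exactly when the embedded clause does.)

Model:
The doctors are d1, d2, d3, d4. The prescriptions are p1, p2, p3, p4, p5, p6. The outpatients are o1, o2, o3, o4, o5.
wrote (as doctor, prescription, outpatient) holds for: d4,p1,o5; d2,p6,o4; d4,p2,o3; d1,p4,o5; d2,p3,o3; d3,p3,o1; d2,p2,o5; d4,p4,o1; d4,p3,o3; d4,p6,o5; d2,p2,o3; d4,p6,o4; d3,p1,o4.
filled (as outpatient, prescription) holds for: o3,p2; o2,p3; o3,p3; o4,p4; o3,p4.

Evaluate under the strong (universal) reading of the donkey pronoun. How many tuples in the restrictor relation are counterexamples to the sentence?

9

"her" takes "an outpatient" as antecedent and "it" takes "a prescription"; both are donkey pronouns co-varying with the restrictor.
Strong reading: for every (d,p,o) with wrote(d,p,o), filled(o,p).
Restrictor triples: (d1,p4,o5)→filled(o5,p4) ✗  (d2,p2,o3)→filled(o3,p2) ✓  (d2,p2,o5)→filled(o5,p2) ✗  (d2,p3,o3)→filled(o3,p3) ✓  (d2,p6,o4)→filled(o4,p6) ✗  (d3,p1,o4)→filled(o4,p1) ✗  (d3,p3,o1)→filled(o1,p3) ✗  (d4,p1,o5)→filled(o5,p1) ✗  (d4,p2,o3)→filled(o3,p2) ✓  (d4,p3,o3)→filled(o3,p3) ✓  (d4,p4,o1)→filled(o1,p4) ✗  (d4,p6,o4)→filled(o4,p6) ✗  (d4,p6,o5)→filled(o5,p6) ✗
Counterexamples (restrictor triples failing the scope): 9.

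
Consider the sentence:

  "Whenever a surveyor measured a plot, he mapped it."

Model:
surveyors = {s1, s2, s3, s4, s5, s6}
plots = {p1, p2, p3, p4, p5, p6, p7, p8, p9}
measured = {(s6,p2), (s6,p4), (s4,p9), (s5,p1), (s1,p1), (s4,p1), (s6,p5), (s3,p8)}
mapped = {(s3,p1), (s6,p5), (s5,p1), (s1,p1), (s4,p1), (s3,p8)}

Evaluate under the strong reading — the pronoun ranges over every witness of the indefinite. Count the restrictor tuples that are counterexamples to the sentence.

3

"it" takes "a plot" as antecedent — a donkey pronoun bound across the clause boundary.
Strong reading: for every (s,p) with measured(s,p), mapped(s,p).
Restrictor pairs: (s1,p1) ✓  (s3,p8) ✓  (s4,p1) ✓  (s4,p9) ✗  (s5,p1) ✓  (s6,p2) ✗  (s6,p4) ✗  (s6,p5) ✓
Counterexamples (restrictor pairs failing the scope): 3.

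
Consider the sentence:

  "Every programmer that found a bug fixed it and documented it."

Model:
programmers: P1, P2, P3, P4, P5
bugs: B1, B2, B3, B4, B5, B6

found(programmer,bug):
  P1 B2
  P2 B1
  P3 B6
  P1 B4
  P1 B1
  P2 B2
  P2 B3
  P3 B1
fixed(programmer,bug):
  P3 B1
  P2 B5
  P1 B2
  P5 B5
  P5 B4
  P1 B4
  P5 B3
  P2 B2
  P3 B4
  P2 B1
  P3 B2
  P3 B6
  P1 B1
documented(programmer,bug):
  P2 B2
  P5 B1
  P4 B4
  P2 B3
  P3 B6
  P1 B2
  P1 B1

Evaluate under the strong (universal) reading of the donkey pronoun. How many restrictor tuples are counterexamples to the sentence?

4

"it" takes "a bug" as antecedent — a donkey pronoun bound across the clause boundary.
Strong reading: for every (p,b) with found(p,b), fixed(p,b) ∧ documented(p,b).
Restrictor pairs: (P1,B1) ✓  (P1,B2) ✓  (P1,B4) ✗  (P2,B1) ✗  (P2,B2) ✓  (P2,B3) ✗  (P3,B1) ✗  (P3,B6) ✓
Counterexamples (restrictor pairs failing the scope): 4.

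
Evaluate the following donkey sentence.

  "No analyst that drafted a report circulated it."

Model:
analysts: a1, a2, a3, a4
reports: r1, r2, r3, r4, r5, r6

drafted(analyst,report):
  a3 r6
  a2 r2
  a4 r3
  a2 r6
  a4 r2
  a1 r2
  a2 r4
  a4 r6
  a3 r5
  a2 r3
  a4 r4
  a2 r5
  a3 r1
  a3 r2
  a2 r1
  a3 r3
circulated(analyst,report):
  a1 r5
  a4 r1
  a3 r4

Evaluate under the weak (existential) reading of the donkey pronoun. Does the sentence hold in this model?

True

"it" takes "a report" as antecedent — a donkey pronoun bound across the clause boundary.
Truth condition: for no (a,r) with drafted(a,r) does circulated(a,r) hold.
Restrictor pairs — does the scope hold? (a1,r2):fails  (a2,r1):fails  (a2,r2):fails  (a2,r3):fails  (a2,r4):fails  (a2,r5):fails  (a2,r6):fails  (a3,r1):fails  (a3,r2):fails  (a3,r3):fails  (a3,r5):fails  (a3,r6):fails  (a4,r2):fails  (a4,r3):fails  (a4,r4):fails  (a4,r6):fails
Scope holds for no restrictor pair, so the sentence is true.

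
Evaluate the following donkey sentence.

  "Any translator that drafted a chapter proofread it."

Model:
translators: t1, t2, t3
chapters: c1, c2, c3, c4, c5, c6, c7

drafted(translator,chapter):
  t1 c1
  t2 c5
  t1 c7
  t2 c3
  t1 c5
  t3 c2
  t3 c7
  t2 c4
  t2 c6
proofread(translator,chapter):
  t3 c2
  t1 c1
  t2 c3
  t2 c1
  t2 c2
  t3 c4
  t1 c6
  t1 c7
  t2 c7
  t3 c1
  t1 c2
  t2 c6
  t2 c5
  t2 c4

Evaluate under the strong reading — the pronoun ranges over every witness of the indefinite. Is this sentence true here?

"it" takes "a chapter" as antecedent — a donkey pronoun bound across the clause boundary.
Strong reading: for every (t,c) with drafted(t,c), proofread(t,c).
Restrictor pairs: (t1,c1) ✓  (t1,c5) ✗  (t1,c7) ✓  (t2,c3) ✓  (t2,c4) ✓  (t2,c5) ✓  (t2,c6) ✓  (t3,c2) ✓  (t3,c7) ✗
Counterexample: (t1,c5) is in drafted but fails the scope.

False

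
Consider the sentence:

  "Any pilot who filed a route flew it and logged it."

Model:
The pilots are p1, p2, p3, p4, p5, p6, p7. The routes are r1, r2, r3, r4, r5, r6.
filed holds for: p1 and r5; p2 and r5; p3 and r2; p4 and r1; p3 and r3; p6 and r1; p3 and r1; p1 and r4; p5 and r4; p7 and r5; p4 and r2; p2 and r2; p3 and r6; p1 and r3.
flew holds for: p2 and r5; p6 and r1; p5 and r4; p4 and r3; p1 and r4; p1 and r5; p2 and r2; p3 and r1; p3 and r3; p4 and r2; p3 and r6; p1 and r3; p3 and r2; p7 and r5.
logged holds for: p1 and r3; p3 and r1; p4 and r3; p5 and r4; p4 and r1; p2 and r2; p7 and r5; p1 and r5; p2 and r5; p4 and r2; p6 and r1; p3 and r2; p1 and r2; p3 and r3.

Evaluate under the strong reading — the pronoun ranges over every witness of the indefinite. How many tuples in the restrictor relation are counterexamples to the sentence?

"it" takes "a route" as antecedent — a donkey pronoun bound across the clause boundary.
Strong reading: for every (p,r) with filed(p,r), flew(p,r) ∧ logged(p,r).
Restrictor pairs: (p1,r3) ✓  (p1,r4) ✗  (p1,r5) ✓  (p2,r2) ✓  (p2,r5) ✓  (p3,r1) ✓  (p3,r2) ✓  (p3,r3) ✓  (p3,r6) ✗  (p4,r1) ✗  (p4,r2) ✓  (p5,r4) ✓  (p6,r1) ✓  (p7,r5) ✓
Counterexamples (restrictor pairs failing the scope): 3.

3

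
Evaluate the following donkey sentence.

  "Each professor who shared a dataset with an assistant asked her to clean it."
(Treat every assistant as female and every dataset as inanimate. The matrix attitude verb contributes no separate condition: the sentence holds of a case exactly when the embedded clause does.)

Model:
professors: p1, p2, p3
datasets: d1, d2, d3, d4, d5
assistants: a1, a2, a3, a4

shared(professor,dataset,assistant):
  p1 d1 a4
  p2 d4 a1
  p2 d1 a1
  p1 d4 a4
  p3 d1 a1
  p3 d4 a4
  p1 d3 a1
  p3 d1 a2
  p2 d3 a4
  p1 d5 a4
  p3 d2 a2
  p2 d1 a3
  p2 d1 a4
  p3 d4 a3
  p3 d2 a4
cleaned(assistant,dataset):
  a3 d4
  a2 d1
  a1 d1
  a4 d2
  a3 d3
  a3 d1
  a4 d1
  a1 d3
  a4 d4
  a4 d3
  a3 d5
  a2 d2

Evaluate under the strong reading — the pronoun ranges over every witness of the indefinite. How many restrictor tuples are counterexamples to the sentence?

2

"her" takes "an assistant" as antecedent and "it" takes "a dataset"; both are donkey pronouns co-varying with the restrictor.
Strong reading: for every (p,d,a) with shared(p,d,a), cleaned(a,d).
Restrictor triples: (p1,d1,a4)→cleaned(a4,d1) ✓  (p1,d3,a1)→cleaned(a1,d3) ✓  (p1,d4,a4)→cleaned(a4,d4) ✓  (p1,d5,a4)→cleaned(a4,d5) ✗  (p2,d1,a1)→cleaned(a1,d1) ✓  (p2,d1,a3)→cleaned(a3,d1) ✓  (p2,d1,a4)→cleaned(a4,d1) ✓  (p2,d3,a4)→cleaned(a4,d3) ✓  (p2,d4,a1)→cleaned(a1,d4) ✗  (p3,d1,a1)→cleaned(a1,d1) ✓  (p3,d1,a2)→cleaned(a2,d1) ✓  (p3,d2,a2)→cleaned(a2,d2) ✓  (p3,d2,a4)→cleaned(a4,d2) ✓  (p3,d4,a3)→cleaned(a3,d4) ✓  (p3,d4,a4)→cleaned(a4,d4) ✓
Counterexamples (restrictor triples failing the scope): 2.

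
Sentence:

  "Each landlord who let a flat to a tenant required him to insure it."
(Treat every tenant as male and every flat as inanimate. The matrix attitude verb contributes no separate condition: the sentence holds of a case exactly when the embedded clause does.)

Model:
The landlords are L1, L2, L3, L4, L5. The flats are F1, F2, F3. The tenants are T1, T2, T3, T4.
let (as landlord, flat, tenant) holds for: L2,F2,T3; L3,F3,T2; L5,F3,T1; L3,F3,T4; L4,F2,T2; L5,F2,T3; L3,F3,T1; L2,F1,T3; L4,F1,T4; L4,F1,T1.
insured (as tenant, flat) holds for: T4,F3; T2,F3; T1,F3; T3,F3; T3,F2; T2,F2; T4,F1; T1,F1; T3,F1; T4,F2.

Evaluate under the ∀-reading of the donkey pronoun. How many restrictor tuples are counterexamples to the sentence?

"him" takes "a tenant" as antecedent and "it" takes "a flat"; both are donkey pronouns co-varying with the restrictor.
Strong reading: for every (l,f,t) with let(l,f,t), insured(t,f).
Restrictor triples: (L2,F1,T3)→insured(T3,F1) ✓  (L2,F2,T3)→insured(T3,F2) ✓  (L3,F3,T1)→insured(T1,F3) ✓  (L3,F3,T2)→insured(T2,F3) ✓  (L3,F3,T4)→insured(T4,F3) ✓  (L4,F1,T1)→insured(T1,F1) ✓  (L4,F1,T4)→insured(T4,F1) ✓  (L4,F2,T2)→insured(T2,F2) ✓  (L5,F2,T3)→insured(T3,F2) ✓  (L5,F3,T1)→insured(T1,F3) ✓
Counterexamples (restrictor triples failing the scope): 0.

0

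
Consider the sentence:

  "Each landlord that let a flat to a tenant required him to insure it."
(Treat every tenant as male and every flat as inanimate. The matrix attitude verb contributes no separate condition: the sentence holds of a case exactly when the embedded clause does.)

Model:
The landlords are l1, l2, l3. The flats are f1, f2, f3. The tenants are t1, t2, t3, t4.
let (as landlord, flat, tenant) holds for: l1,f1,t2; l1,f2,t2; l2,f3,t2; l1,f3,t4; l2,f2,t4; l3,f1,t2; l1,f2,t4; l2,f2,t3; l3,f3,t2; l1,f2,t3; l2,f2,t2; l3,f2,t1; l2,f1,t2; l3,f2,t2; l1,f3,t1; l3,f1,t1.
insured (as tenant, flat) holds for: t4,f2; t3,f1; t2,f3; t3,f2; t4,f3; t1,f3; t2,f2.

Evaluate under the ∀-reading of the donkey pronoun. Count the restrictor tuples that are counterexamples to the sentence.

5

"him" takes "a tenant" as antecedent and "it" takes "a flat"; both are donkey pronouns co-varying with the restrictor.
Strong reading: for every (l,f,t) with let(l,f,t), insured(t,f).
Restrictor triples: (l1,f1,t2)→insured(t2,f1) ✗  (l1,f2,t2)→insured(t2,f2) ✓  (l1,f2,t3)→insured(t3,f2) ✓  (l1,f2,t4)→insured(t4,f2) ✓  (l1,f3,t1)→insured(t1,f3) ✓  (l1,f3,t4)→insured(t4,f3) ✓  (l2,f1,t2)→insured(t2,f1) ✗  (l2,f2,t2)→insured(t2,f2) ✓  (l2,f2,t3)→insured(t3,f2) ✓  (l2,f2,t4)→insured(t4,f2) ✓  (l2,f3,t2)→insured(t2,f3) ✓  (l3,f1,t1)→insured(t1,f1) ✗  (l3,f1,t2)→insured(t2,f1) ✗  (l3,f2,t1)→insured(t1,f2) ✗  (l3,f2,t2)→insured(t2,f2) ✓  (l3,f3,t2)→insured(t2,f3) ✓
Counterexamples (restrictor triples failing the scope): 5.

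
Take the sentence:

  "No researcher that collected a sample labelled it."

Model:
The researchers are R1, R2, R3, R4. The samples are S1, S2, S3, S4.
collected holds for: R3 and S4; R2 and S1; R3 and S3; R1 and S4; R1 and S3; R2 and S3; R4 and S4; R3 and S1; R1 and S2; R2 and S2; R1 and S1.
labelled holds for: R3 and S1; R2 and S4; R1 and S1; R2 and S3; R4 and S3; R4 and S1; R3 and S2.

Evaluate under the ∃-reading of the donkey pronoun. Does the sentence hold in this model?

False

"it" takes "a sample" as antecedent — a donkey pronoun bound across the clause boundary.
Truth condition: for no (r,s) with collected(r,s) does labelled(r,s) hold.
Restrictor pairs — does the scope hold? (R1,S1):holds  (R1,S2):fails  (R1,S3):fails  (R1,S4):fails  (R2,S1):fails  (R2,S2):fails  (R2,S3):holds  (R3,S1):holds  (R3,S3):fails  (R3,S4):fails  (R4,S4):fails
Scope holds for 3 pair(s), so the sentence is false.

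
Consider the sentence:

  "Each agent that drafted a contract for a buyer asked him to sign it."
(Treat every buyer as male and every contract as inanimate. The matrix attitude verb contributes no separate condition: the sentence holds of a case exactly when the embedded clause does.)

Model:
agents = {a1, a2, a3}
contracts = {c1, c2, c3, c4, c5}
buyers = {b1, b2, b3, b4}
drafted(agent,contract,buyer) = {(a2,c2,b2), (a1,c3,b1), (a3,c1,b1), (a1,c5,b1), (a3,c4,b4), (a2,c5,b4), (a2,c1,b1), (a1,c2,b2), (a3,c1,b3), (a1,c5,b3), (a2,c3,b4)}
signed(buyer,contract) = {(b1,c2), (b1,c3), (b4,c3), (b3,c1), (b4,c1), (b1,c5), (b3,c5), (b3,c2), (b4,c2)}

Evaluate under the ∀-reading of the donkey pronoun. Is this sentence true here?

False

"him" takes "a buyer" as antecedent and "it" takes "a contract"; both are donkey pronouns co-varying with the restrictor.
Strong reading: for every (a,c,b) with drafted(a,c,b), signed(b,c).
Restrictor triples: (a1,c2,b2)→signed(b2,c2) ✗  (a1,c3,b1)→signed(b1,c3) ✓  (a1,c5,b1)→signed(b1,c5) ✓  (a1,c5,b3)→signed(b3,c5) ✓  (a2,c1,b1)→signed(b1,c1) ✗  (a2,c2,b2)→signed(b2,c2) ✗  (a2,c3,b4)→signed(b4,c3) ✓  (a2,c5,b4)→signed(b4,c5) ✗  (a3,c1,b1)→signed(b1,c1) ✗  (a3,c1,b3)→signed(b3,c1) ✓  (a3,c4,b4)→signed(b4,c4) ✗
Counterexample: (a1,c2,b2) — signed(b2,c2) does not hold.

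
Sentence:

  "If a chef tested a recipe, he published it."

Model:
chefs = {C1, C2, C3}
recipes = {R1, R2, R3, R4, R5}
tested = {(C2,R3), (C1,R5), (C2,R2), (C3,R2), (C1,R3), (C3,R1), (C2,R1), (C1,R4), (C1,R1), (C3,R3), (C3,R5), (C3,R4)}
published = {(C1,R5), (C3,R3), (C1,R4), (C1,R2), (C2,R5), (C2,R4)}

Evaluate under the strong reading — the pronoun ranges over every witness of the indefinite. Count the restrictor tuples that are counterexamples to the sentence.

"it" takes "a recipe" as antecedent — a donkey pronoun bound across the clause boundary.
Strong reading: for every (c,r) with tested(c,r), published(c,r).
Restrictor pairs: (C1,R1) ✗  (C1,R3) ✗  (C1,R4) ✓  (C1,R5) ✓  (C2,R1) ✗  (C2,R2) ✗  (C2,R3) ✗  (C3,R1) ✗  (C3,R2) ✗  (C3,R3) ✓  (C3,R4) ✗  (C3,R5) ✗
Counterexamples (restrictor pairs failing the scope): 9.

9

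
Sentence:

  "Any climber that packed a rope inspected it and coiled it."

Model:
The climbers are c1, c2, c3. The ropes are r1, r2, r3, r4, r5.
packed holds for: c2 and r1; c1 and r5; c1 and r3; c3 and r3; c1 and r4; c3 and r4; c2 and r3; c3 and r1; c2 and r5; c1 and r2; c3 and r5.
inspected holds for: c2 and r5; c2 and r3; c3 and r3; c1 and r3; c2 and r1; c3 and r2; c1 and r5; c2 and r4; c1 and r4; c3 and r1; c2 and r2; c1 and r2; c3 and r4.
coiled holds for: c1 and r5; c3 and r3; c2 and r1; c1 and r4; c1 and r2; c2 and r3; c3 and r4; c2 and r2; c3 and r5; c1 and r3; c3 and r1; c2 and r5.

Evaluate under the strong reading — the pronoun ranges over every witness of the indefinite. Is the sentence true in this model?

"it" takes "a rope" as antecedent — a donkey pronoun bound across the clause boundary.
Strong reading: for every (c,r) with packed(c,r), inspected(c,r) ∧ coiled(c,r).
Restrictor pairs: (c1,r2) ✓  (c1,r3) ✓  (c1,r4) ✓  (c1,r5) ✓  (c2,r1) ✓  (c2,r3) ✓  (c2,r5) ✓  (c3,r1) ✓  (c3,r3) ✓  (c3,r4) ✓  (c3,r5) ✗
Counterexample: (c3,r5) is in packed but fails the scope.

False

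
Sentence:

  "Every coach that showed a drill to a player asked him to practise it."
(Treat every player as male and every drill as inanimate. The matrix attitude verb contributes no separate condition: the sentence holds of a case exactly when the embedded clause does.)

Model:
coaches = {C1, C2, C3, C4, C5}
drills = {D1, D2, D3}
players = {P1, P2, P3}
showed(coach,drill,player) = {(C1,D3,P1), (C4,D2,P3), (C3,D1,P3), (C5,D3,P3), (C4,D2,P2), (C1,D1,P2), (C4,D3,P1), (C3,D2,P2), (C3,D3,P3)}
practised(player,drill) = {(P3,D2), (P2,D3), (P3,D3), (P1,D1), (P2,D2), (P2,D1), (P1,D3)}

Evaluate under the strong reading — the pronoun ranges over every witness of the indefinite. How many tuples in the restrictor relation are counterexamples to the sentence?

"him" takes "a player" as antecedent and "it" takes "a drill"; both are donkey pronouns co-varying with the restrictor.
Strong reading: for every (c,d,p) with showed(c,d,p), practised(p,d).
Restrictor triples: (C1,D1,P2)→practised(P2,D1) ✓  (C1,D3,P1)→practised(P1,D3) ✓  (C3,D1,P3)→practised(P3,D1) ✗  (C3,D2,P2)→practised(P2,D2) ✓  (C3,D3,P3)→practised(P3,D3) ✓  (C4,D2,P2)→practised(P2,D2) ✓  (C4,D2,P3)→practised(P3,D2) ✓  (C4,D3,P1)→practised(P1,D3) ✓  (C5,D3,P3)→practised(P3,D3) ✓
Counterexamples (restrictor triples failing the scope): 1.

1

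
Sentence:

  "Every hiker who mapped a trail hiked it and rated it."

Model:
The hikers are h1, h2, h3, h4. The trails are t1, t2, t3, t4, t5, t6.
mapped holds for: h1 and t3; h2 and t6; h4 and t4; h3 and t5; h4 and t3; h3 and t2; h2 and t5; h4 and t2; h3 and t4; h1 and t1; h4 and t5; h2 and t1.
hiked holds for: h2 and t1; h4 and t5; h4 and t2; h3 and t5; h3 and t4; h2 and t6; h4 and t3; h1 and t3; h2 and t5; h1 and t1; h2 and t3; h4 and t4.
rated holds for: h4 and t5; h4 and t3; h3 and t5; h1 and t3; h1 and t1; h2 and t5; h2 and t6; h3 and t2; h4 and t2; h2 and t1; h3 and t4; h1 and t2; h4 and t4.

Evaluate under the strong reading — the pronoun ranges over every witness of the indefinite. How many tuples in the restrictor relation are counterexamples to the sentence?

1

"it" takes "a trail" as antecedent — a donkey pronoun bound across the clause boundary.
Strong reading: for every (h,t) with mapped(h,t), hiked(h,t) ∧ rated(h,t).
Restrictor pairs: (h1,t1) ✓  (h1,t3) ✓  (h2,t1) ✓  (h2,t5) ✓  (h2,t6) ✓  (h3,t2) ✗  (h3,t4) ✓  (h3,t5) ✓  (h4,t2) ✓  (h4,t3) ✓  (h4,t4) ✓  (h4,t5) ✓
Counterexamples (restrictor pairs failing the scope): 1.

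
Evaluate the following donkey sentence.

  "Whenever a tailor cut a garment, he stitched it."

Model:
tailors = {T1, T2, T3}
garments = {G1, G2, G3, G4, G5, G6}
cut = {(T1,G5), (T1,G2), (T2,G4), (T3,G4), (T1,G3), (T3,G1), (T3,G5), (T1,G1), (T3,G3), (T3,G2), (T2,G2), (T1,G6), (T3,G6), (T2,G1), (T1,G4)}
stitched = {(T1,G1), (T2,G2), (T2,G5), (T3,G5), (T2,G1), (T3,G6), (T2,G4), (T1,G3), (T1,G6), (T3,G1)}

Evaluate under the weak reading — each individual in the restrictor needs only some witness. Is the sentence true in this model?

"it" takes "a garment" as antecedent — a donkey pronoun bound across the clause boundary.
Weak reading: every tailor t with some cut-garment has at least one cut-garment g such that stitched(t,g).
Per tailor: T1:✓  T2:✓  T3:✓
Every tailor in the restrictor has a witness.

True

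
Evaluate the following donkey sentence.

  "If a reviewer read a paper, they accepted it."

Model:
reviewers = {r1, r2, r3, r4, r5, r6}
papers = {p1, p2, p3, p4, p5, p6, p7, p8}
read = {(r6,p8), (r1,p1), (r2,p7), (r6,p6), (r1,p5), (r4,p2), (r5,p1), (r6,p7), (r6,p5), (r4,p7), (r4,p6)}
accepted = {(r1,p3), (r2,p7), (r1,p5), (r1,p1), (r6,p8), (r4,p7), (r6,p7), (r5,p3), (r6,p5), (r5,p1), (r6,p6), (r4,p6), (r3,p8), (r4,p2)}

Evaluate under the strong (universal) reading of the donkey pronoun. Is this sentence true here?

"it" takes "a paper" as antecedent — a donkey pronoun bound across the clause boundary.
Strong reading: for every (r,p) with read(r,p), accepted(r,p).
Restrictor pairs: (r1,p1) ✓  (r1,p5) ✓  (r2,p7) ✓  (r4,p2) ✓  (r4,p6) ✓  (r4,p7) ✓  (r5,p1) ✓  (r6,p5) ✓  (r6,p6) ✓  (r6,p7) ✓  (r6,p8) ✓
Every restrictor pair satisfies the scope.

True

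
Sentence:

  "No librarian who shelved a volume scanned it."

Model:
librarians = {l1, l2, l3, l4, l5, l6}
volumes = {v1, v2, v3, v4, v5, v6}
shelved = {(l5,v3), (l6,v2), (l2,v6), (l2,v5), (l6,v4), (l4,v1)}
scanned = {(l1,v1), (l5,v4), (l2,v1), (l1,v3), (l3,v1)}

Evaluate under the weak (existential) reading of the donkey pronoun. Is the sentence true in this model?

"it" takes "a volume" as antecedent — a donkey pronoun bound across the clause boundary.
Truth condition: for no (l,v) with shelved(l,v) does scanned(l,v) hold.
Restrictor pairs — does the scope hold? (l2,v5):fails  (l2,v6):fails  (l4,v1):fails  (l5,v3):fails  (l6,v2):fails  (l6,v4):fails
Scope holds for no restrictor pair, so the sentence is true.

True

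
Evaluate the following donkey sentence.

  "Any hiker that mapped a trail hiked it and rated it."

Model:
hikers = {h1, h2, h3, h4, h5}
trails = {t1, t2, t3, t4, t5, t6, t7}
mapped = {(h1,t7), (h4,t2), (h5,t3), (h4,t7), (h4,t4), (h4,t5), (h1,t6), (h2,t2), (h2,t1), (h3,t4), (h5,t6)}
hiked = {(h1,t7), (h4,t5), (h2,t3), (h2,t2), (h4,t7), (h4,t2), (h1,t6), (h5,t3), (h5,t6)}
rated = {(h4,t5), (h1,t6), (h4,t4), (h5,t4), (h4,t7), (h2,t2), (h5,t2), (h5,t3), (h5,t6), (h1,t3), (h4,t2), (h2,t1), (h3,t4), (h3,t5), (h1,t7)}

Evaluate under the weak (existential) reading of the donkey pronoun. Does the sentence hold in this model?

False

"it" takes "a trail" as antecedent — a donkey pronoun bound across the clause boundary.
Weak reading: every hiker h with some mapped-trail has at least one mapped-trail t such that hiked(h,t) ∧ rated(h,t).
Per hiker: h1:✓  h2:✓  h3:✗  h4:✓  h5:✓
h3 has no witness among its mapped-trails.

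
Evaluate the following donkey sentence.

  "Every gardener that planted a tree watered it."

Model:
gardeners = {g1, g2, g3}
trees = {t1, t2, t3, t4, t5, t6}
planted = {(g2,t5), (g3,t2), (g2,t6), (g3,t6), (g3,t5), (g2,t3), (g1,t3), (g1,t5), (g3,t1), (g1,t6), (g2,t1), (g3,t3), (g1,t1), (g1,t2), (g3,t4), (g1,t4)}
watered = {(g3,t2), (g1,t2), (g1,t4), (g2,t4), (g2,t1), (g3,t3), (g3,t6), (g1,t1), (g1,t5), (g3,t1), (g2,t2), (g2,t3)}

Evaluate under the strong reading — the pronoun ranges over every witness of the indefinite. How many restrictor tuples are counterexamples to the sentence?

"it" takes "a tree" as antecedent — a donkey pronoun bound across the clause boundary.
Strong reading: for every (g,t) with planted(g,t), watered(g,t).
Restrictor pairs: (g1,t1) ✓  (g1,t2) ✓  (g1,t3) ✗  (g1,t4) ✓  (g1,t5) ✓  (g1,t6) ✗  (g2,t1) ✓  (g2,t3) ✓  (g2,t5) ✗  (g2,t6) ✗  (g3,t1) ✓  (g3,t2) ✓  (g3,t3) ✓  (g3,t4) ✗  (g3,t5) ✗  (g3,t6) ✓
Counterexamples (restrictor pairs failing the scope): 6.

6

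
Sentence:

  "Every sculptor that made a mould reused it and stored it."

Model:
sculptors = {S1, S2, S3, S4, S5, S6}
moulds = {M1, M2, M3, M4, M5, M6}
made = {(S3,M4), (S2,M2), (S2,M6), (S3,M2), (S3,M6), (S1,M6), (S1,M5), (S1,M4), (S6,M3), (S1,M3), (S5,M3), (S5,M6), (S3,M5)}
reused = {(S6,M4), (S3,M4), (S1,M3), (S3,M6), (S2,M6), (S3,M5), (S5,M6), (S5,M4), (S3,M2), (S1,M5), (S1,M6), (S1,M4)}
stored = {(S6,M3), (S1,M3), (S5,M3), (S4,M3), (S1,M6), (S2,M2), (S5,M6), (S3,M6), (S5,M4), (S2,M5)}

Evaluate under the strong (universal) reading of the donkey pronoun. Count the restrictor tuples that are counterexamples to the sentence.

"it" takes "a mould" as antecedent — a donkey pronoun bound across the clause boundary.
Strong reading: for every (s,m) with made(s,m), reused(s,m) ∧ stored(s,m).
Restrictor pairs: (S1,M3) ✓  (S1,M4) ✗  (S1,M5) ✗  (S1,M6) ✓  (S2,M2) ✗  (S2,M6) ✗  (S3,M2) ✗  (S3,M4) ✗  (S3,M5) ✗  (S3,M6) ✓  (S5,M3) ✗  (S5,M6) ✓  (S6,M3) ✗
Counterexamples (restrictor pairs failing the scope): 9.

9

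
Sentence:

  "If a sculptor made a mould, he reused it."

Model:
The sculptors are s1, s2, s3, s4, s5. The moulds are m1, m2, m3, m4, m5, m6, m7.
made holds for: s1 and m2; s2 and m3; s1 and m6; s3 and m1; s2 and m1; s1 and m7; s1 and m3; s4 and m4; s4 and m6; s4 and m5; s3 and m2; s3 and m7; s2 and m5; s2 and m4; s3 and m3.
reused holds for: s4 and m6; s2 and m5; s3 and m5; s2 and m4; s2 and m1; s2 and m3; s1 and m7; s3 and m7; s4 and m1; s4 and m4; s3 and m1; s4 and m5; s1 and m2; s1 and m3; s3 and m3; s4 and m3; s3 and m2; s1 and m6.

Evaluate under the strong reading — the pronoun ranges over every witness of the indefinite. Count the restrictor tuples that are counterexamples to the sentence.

"it" takes "a mould" as antecedent — a donkey pronoun bound across the clause boundary.
Strong reading: for every (s,m) with made(s,m), reused(s,m).
Restrictor pairs: (s1,m2) ✓  (s1,m3) ✓  (s1,m6) ✓  (s1,m7) ✓  (s2,m1) ✓  (s2,m3) ✓  (s2,m4) ✓  (s2,m5) ✓  (s3,m1) ✓  (s3,m2) ✓  (s3,m3) ✓  (s3,m7) ✓  (s4,m4) ✓  (s4,m5) ✓  (s4,m6) ✓
Counterexamples (restrictor pairs failing the scope): 0.

0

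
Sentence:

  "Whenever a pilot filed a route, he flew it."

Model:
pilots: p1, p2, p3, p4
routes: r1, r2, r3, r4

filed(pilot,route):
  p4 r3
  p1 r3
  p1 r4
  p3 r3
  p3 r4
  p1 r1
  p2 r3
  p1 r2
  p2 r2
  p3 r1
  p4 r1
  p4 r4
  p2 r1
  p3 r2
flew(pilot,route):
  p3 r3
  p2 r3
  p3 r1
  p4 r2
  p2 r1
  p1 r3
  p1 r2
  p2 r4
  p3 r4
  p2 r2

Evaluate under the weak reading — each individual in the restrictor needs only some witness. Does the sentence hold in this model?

"it" takes "a route" as antecedent — a donkey pronoun bound across the clause boundary.
Weak reading: every pilot p with some filed-route has at least one filed-route r such that flew(p,r).
Per pilot: p1:✓  p2:✓  p3:✓  p4:✗
p4 has no witness among its filed-routes.

False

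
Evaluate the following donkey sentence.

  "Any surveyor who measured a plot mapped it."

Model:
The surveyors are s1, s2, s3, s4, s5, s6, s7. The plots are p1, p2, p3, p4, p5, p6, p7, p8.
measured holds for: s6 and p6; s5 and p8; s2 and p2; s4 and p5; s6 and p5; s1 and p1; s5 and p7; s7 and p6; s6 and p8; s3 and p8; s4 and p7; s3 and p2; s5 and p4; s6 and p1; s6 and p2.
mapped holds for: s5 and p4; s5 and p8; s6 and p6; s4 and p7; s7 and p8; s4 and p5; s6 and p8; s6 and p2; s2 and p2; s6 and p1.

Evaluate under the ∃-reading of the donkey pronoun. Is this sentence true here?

False

"it" takes "a plot" as antecedent — a donkey pronoun bound across the clause boundary.
Weak reading: every surveyor s with some measured-plot has at least one measured-plot p such that mapped(s,p).
Per surveyor: s1:✗  s2:✓  s3:✗  s4:✓  s5:✓  s6:✓  s7:✗
s1 has no witness among its measured-plots.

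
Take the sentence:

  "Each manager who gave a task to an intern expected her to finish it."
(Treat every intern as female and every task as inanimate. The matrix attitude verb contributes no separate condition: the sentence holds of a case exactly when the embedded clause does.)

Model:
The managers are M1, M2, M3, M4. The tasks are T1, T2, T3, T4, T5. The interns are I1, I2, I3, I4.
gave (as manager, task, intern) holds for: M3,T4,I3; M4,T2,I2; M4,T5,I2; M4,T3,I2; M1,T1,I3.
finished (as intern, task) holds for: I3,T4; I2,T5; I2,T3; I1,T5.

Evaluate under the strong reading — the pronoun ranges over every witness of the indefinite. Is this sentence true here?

False

"her" takes "an intern" as antecedent and "it" takes "a task"; both are donkey pronouns co-varying with the restrictor.
Strong reading: for every (m,t,i) with gave(m,t,i), finished(i,t).
Restrictor triples: (M1,T1,I3)→finished(I3,T1) ✗  (M3,T4,I3)→finished(I3,T4) ✓  (M4,T2,I2)→finished(I2,T2) ✗  (M4,T3,I2)→finished(I2,T3) ✓  (M4,T5,I2)→finished(I2,T5) ✓
Counterexample: (M1,T1,I3) — finished(I3,T1) does not hold.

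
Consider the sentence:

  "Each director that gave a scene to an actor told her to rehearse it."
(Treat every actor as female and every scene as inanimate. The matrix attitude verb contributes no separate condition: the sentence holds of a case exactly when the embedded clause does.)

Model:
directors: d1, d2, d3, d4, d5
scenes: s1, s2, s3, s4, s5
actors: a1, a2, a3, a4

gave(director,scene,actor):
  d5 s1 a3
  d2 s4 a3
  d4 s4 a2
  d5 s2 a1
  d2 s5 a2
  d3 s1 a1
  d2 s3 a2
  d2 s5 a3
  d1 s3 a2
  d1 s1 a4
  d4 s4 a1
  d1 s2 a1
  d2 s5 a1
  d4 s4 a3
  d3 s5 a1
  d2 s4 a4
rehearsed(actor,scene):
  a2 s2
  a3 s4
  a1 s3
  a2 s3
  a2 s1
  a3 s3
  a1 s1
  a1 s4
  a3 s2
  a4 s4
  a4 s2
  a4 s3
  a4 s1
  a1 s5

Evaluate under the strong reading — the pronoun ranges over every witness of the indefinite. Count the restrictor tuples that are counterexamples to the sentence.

6

"her" takes "an actor" as antecedent and "it" takes "a scene"; both are donkey pronouns co-varying with the restrictor.
Strong reading: for every (d,s,a) with gave(d,s,a), rehearsed(a,s).
Restrictor triples: (d1,s1,a4)→rehearsed(a4,s1) ✓  (d1,s2,a1)→rehearsed(a1,s2) ✗  (d1,s3,a2)→rehearsed(a2,s3) ✓  (d2,s3,a2)→rehearsed(a2,s3) ✓  (d2,s4,a3)→rehearsed(a3,s4) ✓  (d2,s4,a4)→rehearsed(a4,s4) ✓  (d2,s5,a1)→rehearsed(a1,s5) ✓  (d2,s5,a2)→rehearsed(a2,s5) ✗  (d2,s5,a3)→rehearsed(a3,s5) ✗  (d3,s1,a1)→rehearsed(a1,s1) ✓  (d3,s5,a1)→rehearsed(a1,s5) ✓  (d4,s4,a1)→rehearsed(a1,s4) ✓  (d4,s4,a2)→rehearsed(a2,s4) ✗  (d4,s4,a3)→rehearsed(a3,s4) ✓  (d5,s1,a3)→rehearsed(a3,s1) ✗  (d5,s2,a1)→rehearsed(a1,s2) ✗
Counterexamples (restrictor triples failing the scope): 6.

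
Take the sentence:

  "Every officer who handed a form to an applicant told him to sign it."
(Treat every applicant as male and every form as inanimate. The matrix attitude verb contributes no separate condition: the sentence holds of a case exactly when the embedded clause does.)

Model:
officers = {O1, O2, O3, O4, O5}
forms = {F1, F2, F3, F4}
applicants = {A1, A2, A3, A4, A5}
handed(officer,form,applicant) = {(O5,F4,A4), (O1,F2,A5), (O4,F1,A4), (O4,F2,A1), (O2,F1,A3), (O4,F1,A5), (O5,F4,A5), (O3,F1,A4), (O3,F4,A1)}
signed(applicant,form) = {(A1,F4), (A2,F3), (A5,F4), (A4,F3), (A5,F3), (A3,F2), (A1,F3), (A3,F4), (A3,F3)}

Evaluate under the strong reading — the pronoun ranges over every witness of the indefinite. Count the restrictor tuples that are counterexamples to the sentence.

"him" takes "an applicant" as antecedent and "it" takes "a form"; both are donkey pronouns co-varying with the restrictor.
Strong reading: for every (o,f,a) with handed(o,f,a), signed(a,f).
Restrictor triples: (O1,F2,A5)→signed(A5,F2) ✗  (O2,F1,A3)→signed(A3,F1) ✗  (O3,F1,A4)→signed(A4,F1) ✗  (O3,F4,A1)→signed(A1,F4) ✓  (O4,F1,A4)→signed(A4,F1) ✗  (O4,F1,A5)→signed(A5,F1) ✗  (O4,F2,A1)→signed(A1,F2) ✗  (O5,F4,A4)→signed(A4,F4) ✗  (O5,F4,A5)→signed(A5,F4) ✓
Counterexamples (restrictor triples failing the scope): 7.

7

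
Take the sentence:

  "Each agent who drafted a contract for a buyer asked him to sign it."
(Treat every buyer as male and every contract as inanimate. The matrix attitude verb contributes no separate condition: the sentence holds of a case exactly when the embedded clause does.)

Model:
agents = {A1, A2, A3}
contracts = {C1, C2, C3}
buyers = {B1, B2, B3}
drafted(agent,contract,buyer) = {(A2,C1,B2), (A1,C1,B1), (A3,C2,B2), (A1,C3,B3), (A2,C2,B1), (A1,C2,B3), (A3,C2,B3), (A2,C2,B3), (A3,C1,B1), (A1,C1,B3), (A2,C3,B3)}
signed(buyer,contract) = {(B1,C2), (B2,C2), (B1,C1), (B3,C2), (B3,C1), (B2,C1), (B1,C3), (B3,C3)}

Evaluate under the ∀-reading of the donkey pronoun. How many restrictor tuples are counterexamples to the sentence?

"him" takes "a buyer" as antecedent and "it" takes "a contract"; both are donkey pronouns co-varying with the restrictor.
Strong reading: for every (a,c,b) with drafted(a,c,b), signed(b,c).
Restrictor triples: (A1,C1,B1)→signed(B1,C1) ✓  (A1,C1,B3)→signed(B3,C1) ✓  (A1,C2,B3)→signed(B3,C2) ✓  (A1,C3,B3)→signed(B3,C3) ✓  (A2,C1,B2)→signed(B2,C1) ✓  (A2,C2,B1)→signed(B1,C2) ✓  (A2,C2,B3)→signed(B3,C2) ✓  (A2,C3,B3)→signed(B3,C3) ✓  (A3,C1,B1)→signed(B1,C1) ✓  (A3,C2,B2)→signed(B2,C2) ✓  (A3,C2,B3)→signed(B3,C2) ✓
Counterexamples (restrictor triples failing the scope): 0.

0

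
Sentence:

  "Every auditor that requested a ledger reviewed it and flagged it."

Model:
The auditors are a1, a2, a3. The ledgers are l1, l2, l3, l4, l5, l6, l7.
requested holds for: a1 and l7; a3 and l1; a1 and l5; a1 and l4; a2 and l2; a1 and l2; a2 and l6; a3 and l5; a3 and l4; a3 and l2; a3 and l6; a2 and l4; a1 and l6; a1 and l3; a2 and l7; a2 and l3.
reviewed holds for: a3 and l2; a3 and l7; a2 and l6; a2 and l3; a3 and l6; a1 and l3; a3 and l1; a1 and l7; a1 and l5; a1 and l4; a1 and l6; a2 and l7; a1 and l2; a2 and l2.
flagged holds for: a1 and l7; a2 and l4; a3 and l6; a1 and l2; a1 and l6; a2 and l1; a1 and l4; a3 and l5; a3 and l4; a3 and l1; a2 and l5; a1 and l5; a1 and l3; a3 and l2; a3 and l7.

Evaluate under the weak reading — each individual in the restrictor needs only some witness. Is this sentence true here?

"it" takes "a ledger" as antecedent — a donkey pronoun bound across the clause boundary.
Weak reading: every auditor a with some requested-ledger has at least one requested-ledger l such that reviewed(a,l) ∧ flagged(a,l).
Per auditor: a1:✓  a2:✗  a3:✓
a2 has no witness among its requested-ledgers.

False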